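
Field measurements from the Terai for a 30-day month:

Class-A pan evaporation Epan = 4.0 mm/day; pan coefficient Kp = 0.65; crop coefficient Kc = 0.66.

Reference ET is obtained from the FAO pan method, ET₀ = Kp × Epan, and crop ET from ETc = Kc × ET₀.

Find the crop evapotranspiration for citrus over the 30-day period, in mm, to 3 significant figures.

ET₀ = 0.65 × 4.0 = 2.6000 mm/d
ETc = Kc × ET₀ = 0.66 × 2.6000 = 1.7160 mm/d
Over 30 days: 1.7160 × 30 = 51.480 mm

51.5 mm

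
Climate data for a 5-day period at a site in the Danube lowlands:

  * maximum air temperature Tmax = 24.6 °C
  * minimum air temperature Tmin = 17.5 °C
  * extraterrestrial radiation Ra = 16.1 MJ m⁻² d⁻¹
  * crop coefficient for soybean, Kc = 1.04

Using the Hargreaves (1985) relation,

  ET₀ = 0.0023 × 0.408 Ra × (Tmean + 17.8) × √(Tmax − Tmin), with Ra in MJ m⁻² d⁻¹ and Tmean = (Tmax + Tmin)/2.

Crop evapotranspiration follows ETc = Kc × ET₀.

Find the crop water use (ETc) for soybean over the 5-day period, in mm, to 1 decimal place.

8.1 mm

Tmean = (24.6 + 17.5)/2 = 21.05 °C
0.408 Ra = 0.408 × 16.1 = 6.5688 mm/d equivalent
ET₀ = 0.0023 × 6.5688 × (21.05 + 17.8) × √7.1 = 0.0023 × 6.5688 × 38.85 × 2.6646 = 1.5640 mm/d
ETc = Kc × ET₀ = 1.04 × 1.5640 = 1.6266 mm/d
Over 5 days: 1.6266 × 5 = 8.133 mm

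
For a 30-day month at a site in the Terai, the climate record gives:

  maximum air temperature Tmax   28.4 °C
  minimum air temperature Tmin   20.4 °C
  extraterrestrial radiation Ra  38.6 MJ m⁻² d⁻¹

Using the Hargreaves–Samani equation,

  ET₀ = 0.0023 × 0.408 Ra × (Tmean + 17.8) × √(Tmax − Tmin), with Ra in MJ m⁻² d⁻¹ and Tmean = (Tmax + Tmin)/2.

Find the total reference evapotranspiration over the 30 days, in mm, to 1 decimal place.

129.7 mm

Tmean = (28.4 + 20.4)/2 = 24.40 °C
0.408 Ra = 0.408 × 38.6 = 15.7488 mm/d equivalent
ET₀ = 0.0023 × 15.7488 × (24.40 + 17.8) × √8.0 = 0.0023 × 15.7488 × 42.20 × 2.8284 = 4.3234 mm/d
Over 30 days: 4.3234 × 30 = 129.702 mm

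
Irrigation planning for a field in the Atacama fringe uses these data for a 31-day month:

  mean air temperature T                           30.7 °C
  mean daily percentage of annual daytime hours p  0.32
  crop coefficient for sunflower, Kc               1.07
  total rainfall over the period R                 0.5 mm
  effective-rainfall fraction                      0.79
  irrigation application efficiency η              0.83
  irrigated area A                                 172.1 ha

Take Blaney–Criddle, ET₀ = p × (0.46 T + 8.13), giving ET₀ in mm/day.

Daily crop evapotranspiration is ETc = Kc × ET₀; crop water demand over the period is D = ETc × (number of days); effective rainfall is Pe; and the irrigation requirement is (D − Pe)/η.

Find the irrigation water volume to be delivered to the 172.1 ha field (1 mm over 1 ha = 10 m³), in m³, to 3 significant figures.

489000 m³

ET₀ = 0.32 × (0.46 × 30.7 + 8.13) = 0.32 × 22.252 = 7.1206 mm/d
ETc = Kc × ET₀ = 1.07 × 7.1206 = 7.6190 mm/d
Crop demand D = ETc × 31 d = 7.6190 × 31 = 236.189 mm
Pe = 0.79 × 0.5 = 0.395 mm
D − Pe = 236.189 − 0.395 = 235.794 mm
Gross irrigation = 235.794 / 0.83 = 284.089 mm
Volume = 284.089 mm × 172.1 ha × 10 = 488917.2 m³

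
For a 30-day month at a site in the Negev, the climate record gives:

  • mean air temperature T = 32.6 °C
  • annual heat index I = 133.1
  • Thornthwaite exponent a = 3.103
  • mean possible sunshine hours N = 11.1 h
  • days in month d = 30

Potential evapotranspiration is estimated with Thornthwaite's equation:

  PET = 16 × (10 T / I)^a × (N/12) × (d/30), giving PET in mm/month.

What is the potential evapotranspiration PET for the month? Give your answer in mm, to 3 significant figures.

238 mm

10T/I = 10 × 32.6 / 133.1 = 2.4493
(10T/I)^a = 2.4493^3.103 = 16.1138
Uncorrected PET = 16 × 16.1138 = 257.821 mm
Correction = (N/12)(d/30) = (11.1/12)(30/30) = 0.9250
PET = 257.821 × 0.9250 = 238.484 mm/month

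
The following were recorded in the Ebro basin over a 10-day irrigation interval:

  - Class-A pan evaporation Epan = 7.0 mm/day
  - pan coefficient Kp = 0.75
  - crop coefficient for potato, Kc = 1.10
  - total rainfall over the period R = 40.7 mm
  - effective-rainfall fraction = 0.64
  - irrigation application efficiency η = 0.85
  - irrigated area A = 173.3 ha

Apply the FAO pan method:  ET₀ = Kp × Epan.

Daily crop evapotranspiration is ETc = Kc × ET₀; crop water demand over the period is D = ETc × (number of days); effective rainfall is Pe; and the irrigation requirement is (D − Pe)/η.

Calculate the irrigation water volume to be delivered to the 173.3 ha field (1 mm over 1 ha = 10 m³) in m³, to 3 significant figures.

64600 m³

ET₀ = 0.75 × 7.0 = 5.2500 mm/d
ETc = Kc × ET₀ = 1.10 × 5.2500 = 5.7750 mm/d
Crop demand D = ETc × 10 d = 5.7750 × 10 = 57.750 mm
Pe = 0.64 × 40.7 = 26.048 mm
D − Pe = 57.750 − 26.048 = 31.702 mm
Gross irrigation = 31.702 / 0.85 = 37.296 mm
Volume = 37.296 mm × 173.3 ha × 10 = 64634.0 m³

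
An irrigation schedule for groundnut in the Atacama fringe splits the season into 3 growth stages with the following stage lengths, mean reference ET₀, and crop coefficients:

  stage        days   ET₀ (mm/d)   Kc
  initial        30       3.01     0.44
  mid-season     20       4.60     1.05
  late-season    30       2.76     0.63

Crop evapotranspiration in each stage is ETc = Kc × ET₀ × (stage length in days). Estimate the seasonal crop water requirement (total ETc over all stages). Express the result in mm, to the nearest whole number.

initial: 0.44 × 3.01 × 30 = 39.73 mm
mid-season: 1.05 × 4.60 × 20 = 96.60 mm
late-season: 0.63 × 2.76 × 30 = 52.16 mm
Seasonal total = 188.49 mm

188 mm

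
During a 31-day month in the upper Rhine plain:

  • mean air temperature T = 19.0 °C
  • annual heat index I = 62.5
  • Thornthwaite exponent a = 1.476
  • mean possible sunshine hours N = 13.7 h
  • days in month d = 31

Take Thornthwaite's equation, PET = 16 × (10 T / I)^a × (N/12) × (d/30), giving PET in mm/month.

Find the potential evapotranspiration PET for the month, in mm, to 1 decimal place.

97.4 mm

10T/I = 10 × 19.0 / 62.5 = 3.0400
(10T/I)^a = 3.0400^1.476 = 5.1609
Uncorrected PET = 16 × 5.1609 = 82.574 mm
Correction = (N/12)(d/30) = (13.7/12)(31/30) = 1.1797
PET = 82.574 × 1.1797 = 97.413 mm/month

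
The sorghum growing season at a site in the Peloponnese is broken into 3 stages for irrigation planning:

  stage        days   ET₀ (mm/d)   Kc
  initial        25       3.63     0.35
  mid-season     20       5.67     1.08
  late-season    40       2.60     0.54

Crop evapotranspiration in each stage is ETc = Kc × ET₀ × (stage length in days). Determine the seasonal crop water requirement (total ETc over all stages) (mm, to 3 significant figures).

210 mm

initial: 0.35 × 3.63 × 25 = 31.76 mm
mid-season: 1.08 × 5.67 × 20 = 122.47 mm
late-season: 0.54 × 2.60 × 40 = 56.16 mm
Seasonal total = 210.39 mm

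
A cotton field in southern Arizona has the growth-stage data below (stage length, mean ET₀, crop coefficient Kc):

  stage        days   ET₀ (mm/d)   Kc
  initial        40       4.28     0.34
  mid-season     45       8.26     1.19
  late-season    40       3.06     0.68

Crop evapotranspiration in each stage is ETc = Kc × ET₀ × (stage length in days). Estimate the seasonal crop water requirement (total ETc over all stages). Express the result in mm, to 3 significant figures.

584 mm

initial: 0.34 × 4.28 × 40 = 58.21 mm
mid-season: 1.19 × 8.26 × 45 = 442.32 mm
late-season: 0.68 × 3.06 × 40 = 83.23 mm
Seasonal total = 583.76 mm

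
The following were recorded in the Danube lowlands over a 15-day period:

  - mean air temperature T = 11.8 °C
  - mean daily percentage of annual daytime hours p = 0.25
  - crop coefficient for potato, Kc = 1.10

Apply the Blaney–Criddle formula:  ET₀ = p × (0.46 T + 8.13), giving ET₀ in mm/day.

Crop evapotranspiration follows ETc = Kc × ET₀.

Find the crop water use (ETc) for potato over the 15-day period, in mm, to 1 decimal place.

ET₀ = 0.25 × (0.46 × 11.8 + 8.13) = 0.25 × 13.558 = 3.3895 mm/d
ETc = Kc × ET₀ = 1.10 × 3.3895 = 3.7285 mm/d
Over 15 days: 3.7285 × 15 = 55.928 mm

55.9 mm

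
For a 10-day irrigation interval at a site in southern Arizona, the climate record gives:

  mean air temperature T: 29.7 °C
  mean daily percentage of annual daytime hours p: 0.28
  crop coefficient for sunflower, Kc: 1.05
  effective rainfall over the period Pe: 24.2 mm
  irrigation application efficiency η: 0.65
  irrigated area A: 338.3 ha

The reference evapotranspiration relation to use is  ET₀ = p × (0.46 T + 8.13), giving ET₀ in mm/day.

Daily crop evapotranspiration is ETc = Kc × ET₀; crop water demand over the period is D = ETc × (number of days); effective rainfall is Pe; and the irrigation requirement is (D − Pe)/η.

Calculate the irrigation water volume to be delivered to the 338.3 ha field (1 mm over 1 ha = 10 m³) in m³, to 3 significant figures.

208000 m³

ET₀ = 0.28 × (0.46 × 29.7 + 8.13) = 0.28 × 21.792 = 6.1018 mm/d
ETc = Kc × ET₀ = 1.05 × 6.1018 = 6.4069 mm/d
Crop demand D = ETc × 10 d = 6.4069 × 10 = 64.069 mm
D − Pe = 64.069 − 24.2 = 39.869 mm
Gross irrigation = 39.869 / 0.65 = 61.337 mm
Volume = 61.337 mm × 338.3 ha × 10 = 207503.1 m³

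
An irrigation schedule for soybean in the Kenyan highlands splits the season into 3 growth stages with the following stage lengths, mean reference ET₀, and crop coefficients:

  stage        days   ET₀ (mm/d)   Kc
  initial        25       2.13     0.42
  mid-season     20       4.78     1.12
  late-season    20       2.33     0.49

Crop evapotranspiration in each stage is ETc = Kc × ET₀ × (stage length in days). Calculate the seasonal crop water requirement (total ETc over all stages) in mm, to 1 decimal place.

initial: 0.42 × 2.13 × 25 = 22.37 mm
mid-season: 1.12 × 4.78 × 20 = 107.07 mm
late-season: 0.49 × 2.33 × 20 = 22.83 mm
Seasonal total = 152.27 mm

152.3 mm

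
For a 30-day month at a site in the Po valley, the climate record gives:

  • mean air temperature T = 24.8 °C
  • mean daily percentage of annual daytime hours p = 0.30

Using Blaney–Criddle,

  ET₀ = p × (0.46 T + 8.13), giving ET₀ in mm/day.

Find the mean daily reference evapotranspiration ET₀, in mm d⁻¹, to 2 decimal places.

ET₀ = 0.30 × (0.46 × 24.8 + 8.13) = 0.30 × 19.538 = 5.8614 mm/d

5.86 mm d⁻¹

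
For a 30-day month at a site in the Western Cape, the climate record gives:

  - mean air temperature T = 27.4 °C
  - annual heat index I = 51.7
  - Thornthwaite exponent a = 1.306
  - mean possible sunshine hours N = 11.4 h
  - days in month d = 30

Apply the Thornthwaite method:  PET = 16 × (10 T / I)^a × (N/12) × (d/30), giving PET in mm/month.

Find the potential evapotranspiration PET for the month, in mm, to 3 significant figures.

10T/I = 10 × 27.4 / 51.7 = 5.2998
(10T/I)^a = 5.2998^1.306 = 8.8284
Uncorrected PET = 16 × 8.8284 = 141.254 mm
Correction = (N/12)(d/30) = (11.4/12)(30/30) = 0.9500
PET = 141.254 × 0.9500 = 134.191 mm/month

134 mm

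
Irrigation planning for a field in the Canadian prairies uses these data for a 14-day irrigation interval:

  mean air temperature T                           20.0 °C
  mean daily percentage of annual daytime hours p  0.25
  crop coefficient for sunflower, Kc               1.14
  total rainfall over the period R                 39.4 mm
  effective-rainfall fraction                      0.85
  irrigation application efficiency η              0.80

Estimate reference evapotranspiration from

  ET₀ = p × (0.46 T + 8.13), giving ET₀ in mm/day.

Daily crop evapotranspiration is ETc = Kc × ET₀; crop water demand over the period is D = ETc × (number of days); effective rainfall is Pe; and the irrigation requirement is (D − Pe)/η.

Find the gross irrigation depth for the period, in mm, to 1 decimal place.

44.6 mm

ET₀ = 0.25 × (0.46 × 20.0 + 8.13) = 0.25 × 17.330 = 4.3325 mm/d
ETc = Kc × ET₀ = 1.14 × 4.3325 = 4.9391 mm/d
Crop demand D = ETc × 14 d = 4.9391 × 14 = 69.147 mm
Pe = 0.85 × 39.4 = 33.490 mm
D − Pe = 69.147 − 33.490 = 35.657 mm
Gross irrigation = 35.657 / 0.80 = 44.571 mm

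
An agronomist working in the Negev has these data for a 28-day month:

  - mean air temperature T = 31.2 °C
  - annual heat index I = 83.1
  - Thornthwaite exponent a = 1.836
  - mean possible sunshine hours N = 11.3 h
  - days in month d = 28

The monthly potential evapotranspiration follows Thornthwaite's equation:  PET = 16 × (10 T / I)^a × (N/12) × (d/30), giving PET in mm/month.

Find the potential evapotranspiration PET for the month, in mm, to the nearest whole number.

160 mm

10T/I = 10 × 31.2 / 83.1 = 3.7545
(10T/I)^a = 3.7545^1.836 = 11.3469
Uncorrected PET = 16 × 11.3469 = 181.550 mm
Correction = (N/12)(d/30) = (11.3/12)(28/30) = 0.8789
PET = 181.550 × 0.8789 = 159.564 mm/month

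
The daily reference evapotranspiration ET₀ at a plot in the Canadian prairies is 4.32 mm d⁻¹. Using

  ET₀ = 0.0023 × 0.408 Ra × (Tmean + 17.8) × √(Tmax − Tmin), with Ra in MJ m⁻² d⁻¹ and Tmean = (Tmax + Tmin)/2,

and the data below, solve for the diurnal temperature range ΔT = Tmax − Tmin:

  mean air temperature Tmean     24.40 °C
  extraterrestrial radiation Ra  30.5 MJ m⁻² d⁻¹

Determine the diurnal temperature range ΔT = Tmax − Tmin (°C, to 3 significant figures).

12.8 °C

√ΔT = ET₀ / [0.0023 × 0.408 × Ra × (Tmean+17.8)] = 4.32 / (0.0023 × 12.4440 × 42.20) = 3.5767
ΔT = 3.5767² = 12.793 °C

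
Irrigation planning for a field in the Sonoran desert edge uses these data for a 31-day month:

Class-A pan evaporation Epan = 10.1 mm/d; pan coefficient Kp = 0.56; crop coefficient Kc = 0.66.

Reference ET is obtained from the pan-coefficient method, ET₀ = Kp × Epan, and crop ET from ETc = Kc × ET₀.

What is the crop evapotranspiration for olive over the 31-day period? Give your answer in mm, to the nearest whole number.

ET₀ = 0.56 × 10.1 = 5.6560 mm/d
ETc = Kc × ET₀ = 0.66 × 5.6560 = 3.7330 mm/d
Over 31 days: 3.7330 × 31 = 115.723 mm

116 mm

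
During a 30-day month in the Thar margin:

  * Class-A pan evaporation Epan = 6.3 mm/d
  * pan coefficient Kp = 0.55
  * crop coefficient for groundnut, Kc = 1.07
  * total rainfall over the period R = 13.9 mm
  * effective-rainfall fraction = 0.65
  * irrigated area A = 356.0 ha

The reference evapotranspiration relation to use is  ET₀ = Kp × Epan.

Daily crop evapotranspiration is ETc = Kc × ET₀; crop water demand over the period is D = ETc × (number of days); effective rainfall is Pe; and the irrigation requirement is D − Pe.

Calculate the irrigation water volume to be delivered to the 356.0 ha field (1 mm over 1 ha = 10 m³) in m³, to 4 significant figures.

363800 m³

ET₀ = 0.55 × 6.3 = 3.4650 mm/d
ETc = Kc × ET₀ = 1.07 × 3.4650 = 3.7076 mm/d
Crop demand D = ETc × 30 d = 3.7076 × 30 = 111.228 mm
Pe = 0.65 × 13.9 = 9.035 mm
D − Pe = 111.228 − 9.035 = 102.193 mm
Volume = 102.193 mm × 356.0 ha × 10 = 363807.1 m³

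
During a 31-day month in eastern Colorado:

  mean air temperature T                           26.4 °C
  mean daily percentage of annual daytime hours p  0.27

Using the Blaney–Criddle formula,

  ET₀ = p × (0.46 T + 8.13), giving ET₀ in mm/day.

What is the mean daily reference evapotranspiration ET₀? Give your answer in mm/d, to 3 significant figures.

5.47 mm/d

ET₀ = 0.27 × (0.46 × 26.4 + 8.13) = 0.27 × 20.274 = 5.4740 mm/d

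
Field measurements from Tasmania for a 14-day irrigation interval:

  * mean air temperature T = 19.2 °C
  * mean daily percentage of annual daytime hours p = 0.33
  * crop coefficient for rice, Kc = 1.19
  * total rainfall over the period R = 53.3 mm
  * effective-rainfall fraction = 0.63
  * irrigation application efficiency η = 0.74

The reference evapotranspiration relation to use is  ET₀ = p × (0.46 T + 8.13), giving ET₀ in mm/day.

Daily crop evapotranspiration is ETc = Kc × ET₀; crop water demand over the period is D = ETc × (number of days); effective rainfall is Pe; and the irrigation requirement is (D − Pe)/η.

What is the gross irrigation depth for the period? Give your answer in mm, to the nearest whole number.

ET₀ = 0.33 × (0.46 × 19.2 + 8.13) = 0.33 × 16.962 = 5.5975 mm/d
ETc = Kc × ET₀ = 1.19 × 5.5975 = 6.6610 mm/d
Crop demand D = ETc × 14 d = 6.6610 × 14 = 93.254 mm
Pe = 0.63 × 53.3 = 33.579 mm
D − Pe = 93.254 − 33.579 = 59.675 mm
Gross irrigation = 59.675 / 0.74 = 80.642 mm

81 mm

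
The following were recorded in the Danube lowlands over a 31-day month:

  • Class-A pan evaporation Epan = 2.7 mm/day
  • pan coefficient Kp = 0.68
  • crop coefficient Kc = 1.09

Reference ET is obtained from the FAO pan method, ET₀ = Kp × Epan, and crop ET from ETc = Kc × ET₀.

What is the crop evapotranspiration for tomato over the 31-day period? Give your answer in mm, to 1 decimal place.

62.0 mm

ET₀ = 0.68 × 2.7 = 1.8360 mm/d
ETc = Kc × ET₀ = 1.09 × 1.8360 = 2.0012 mm/d
Over 31 days: 2.0012 × 31 = 62.037 mm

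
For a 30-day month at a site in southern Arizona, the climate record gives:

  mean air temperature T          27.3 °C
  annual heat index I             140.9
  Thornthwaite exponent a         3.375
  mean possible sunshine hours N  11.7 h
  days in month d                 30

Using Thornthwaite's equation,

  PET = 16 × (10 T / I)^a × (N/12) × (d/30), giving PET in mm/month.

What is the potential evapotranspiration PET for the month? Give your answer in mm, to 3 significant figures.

145 mm

10T/I = 10 × 27.3 / 140.9 = 1.9375
(10T/I)^a = 1.9375^3.375 = 9.3205
Uncorrected PET = 16 × 9.3205 = 149.128 mm
Correction = (N/12)(d/30) = (11.7/12)(30/30) = 0.9750
PET = 149.128 × 0.9750 = 145.400 mm/month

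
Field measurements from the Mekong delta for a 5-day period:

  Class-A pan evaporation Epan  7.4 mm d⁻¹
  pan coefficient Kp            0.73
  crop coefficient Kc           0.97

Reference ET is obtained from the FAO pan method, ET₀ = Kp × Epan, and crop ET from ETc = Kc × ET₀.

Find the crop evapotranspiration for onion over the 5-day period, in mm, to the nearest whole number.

26 mm

ET₀ = 0.73 × 7.4 = 5.4020 mm/d
ETc = Kc × ET₀ = 0.97 × 5.4020 = 5.2399 mm/d
Over 5 days: 5.2399 × 5 = 26.200 mm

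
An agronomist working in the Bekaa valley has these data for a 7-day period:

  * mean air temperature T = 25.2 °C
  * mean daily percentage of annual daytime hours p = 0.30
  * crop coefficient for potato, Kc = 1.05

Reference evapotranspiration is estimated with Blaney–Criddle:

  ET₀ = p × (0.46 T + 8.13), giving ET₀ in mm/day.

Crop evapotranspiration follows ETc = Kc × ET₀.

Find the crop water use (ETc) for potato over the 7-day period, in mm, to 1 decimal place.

ET₀ = 0.30 × (0.46 × 25.2 + 8.13) = 0.30 × 19.722 = 5.9166 mm/d
ETc = Kc × ET₀ = 1.05 × 5.9166 = 6.2124 mm/d
Over 7 days: 6.2124 × 7 = 43.487 mm

43.5 mm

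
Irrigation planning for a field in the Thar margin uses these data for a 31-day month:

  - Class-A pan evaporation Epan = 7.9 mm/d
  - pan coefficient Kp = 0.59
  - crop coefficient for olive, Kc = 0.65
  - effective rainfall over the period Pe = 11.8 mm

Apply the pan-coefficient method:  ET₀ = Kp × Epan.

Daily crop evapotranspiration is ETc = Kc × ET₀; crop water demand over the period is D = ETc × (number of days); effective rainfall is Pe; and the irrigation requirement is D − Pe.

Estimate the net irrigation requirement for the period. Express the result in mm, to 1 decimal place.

ET₀ = 0.59 × 7.9 = 4.6610 mm/d
ETc = Kc × ET₀ = 0.65 × 4.6610 = 3.0297 mm/d
Crop demand D = ETc × 31 d = 3.0297 × 31 = 93.921 mm
D − Pe = 93.921 − 11.8 = 82.121 mm

82.1 mm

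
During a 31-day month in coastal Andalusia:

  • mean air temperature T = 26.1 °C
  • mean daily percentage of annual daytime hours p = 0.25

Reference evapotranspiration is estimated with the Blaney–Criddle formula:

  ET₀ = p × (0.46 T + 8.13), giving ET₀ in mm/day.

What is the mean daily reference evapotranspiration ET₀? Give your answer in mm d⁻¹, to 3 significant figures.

5.03 mm d⁻¹

ET₀ = 0.25 × (0.46 × 26.1 + 8.13) = 0.25 × 20.136 = 5.0340 mm/d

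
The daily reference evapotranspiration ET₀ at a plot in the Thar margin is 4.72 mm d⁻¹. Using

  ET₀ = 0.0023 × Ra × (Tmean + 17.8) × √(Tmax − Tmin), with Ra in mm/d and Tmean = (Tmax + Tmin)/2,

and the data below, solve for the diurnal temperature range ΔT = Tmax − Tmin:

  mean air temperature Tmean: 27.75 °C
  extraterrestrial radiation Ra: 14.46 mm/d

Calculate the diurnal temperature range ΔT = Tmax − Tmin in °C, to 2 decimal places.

√ΔT = ET₀ / [0.0023 × Ra × (Tmean+17.8)] = 4.72 / (0.0023 × 14.46 × 45.55) = 3.1157
ΔT = 3.1157² = 9.708 °C

9.71 °C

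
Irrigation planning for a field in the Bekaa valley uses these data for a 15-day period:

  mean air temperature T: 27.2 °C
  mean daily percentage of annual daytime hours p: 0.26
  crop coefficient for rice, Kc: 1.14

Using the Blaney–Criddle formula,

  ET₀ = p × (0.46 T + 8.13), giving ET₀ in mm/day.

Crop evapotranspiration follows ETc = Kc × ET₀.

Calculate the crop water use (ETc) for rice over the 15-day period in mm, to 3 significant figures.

ET₀ = 0.26 × (0.46 × 27.2 + 8.13) = 0.26 × 20.642 = 5.3669 mm/d
ETc = Kc × ET₀ = 1.14 × 5.3669 = 6.1183 mm/d
Over 15 days: 6.1183 × 15 = 91.775 mm

91.8 mm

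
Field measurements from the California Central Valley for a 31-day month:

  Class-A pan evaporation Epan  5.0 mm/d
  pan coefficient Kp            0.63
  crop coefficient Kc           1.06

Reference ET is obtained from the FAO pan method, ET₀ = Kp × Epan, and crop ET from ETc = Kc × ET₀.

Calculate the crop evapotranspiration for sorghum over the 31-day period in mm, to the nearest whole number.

ET₀ = 0.63 × 5.0 = 3.1500 mm/d
ETc = Kc × ET₀ = 1.06 × 3.1500 = 3.3390 mm/d
Over 31 days: 3.3390 × 31 = 103.509 mm

104 mm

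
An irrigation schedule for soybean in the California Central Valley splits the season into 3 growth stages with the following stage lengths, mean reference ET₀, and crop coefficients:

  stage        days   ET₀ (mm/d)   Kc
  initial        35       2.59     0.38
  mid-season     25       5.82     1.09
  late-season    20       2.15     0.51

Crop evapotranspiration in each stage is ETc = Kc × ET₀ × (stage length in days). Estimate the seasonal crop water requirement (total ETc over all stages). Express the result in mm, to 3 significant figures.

215 mm

initial: 0.38 × 2.59 × 35 = 34.45 mm
mid-season: 1.09 × 5.82 × 25 = 158.60 mm
late-season: 0.51 × 2.15 × 20 = 21.93 mm
Seasonal total = 214.98 mm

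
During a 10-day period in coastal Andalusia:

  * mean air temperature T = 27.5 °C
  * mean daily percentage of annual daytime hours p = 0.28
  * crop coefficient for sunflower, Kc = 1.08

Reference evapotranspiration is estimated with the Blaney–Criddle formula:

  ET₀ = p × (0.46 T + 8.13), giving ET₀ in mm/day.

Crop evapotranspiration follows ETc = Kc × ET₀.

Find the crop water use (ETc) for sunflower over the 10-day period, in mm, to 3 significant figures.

62.8 mm

ET₀ = 0.28 × (0.46 × 27.5 + 8.13) = 0.28 × 20.780 = 5.8184 mm/d
ETc = Kc × ET₀ = 1.08 × 5.8184 = 6.2839 mm/d
Over 10 days: 6.2839 × 10 = 62.839 mm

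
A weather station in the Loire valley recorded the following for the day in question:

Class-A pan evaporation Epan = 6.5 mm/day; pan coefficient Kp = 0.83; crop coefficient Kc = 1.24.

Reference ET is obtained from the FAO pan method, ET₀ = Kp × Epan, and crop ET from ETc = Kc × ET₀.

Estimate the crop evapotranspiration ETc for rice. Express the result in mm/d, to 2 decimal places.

ET₀ = 0.83 × 6.5 = 5.3950 mm/d
ETc = Kc × ET₀ = 1.24 × 5.3950 = 6.6898 mm/d

6.69 mm/d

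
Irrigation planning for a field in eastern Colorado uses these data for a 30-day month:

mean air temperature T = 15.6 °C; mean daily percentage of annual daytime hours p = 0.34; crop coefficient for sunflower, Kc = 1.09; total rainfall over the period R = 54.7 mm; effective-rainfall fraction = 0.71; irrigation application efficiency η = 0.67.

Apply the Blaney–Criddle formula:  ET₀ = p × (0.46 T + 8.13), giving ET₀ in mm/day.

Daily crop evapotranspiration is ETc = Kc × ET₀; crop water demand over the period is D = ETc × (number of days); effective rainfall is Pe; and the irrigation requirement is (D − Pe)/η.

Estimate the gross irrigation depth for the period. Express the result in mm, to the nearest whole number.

ET₀ = 0.34 × (0.46 × 15.6 + 8.13) = 0.34 × 15.306 = 5.2040 mm/d
ETc = Kc × ET₀ = 1.09 × 5.2040 = 5.6724 mm/d
Crop demand D = ETc × 30 d = 5.6724 × 30 = 170.172 mm
Pe = 0.71 × 54.7 = 38.837 mm
D − Pe = 170.172 − 38.837 = 131.335 mm
Gross irrigation = 131.335 / 0.67 = 196.022 mm

196 mm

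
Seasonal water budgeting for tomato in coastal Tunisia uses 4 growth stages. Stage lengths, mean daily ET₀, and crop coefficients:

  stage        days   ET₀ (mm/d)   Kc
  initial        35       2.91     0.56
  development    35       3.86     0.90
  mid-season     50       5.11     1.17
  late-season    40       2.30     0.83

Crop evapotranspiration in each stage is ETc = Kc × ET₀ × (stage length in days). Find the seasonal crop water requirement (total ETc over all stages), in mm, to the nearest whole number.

554 mm

initial: 0.56 × 2.91 × 35 = 57.04 mm
development: 0.90 × 3.86 × 35 = 121.59 mm
mid-season: 1.17 × 5.11 × 50 = 298.94 mm
late-season: 0.83 × 2.30 × 40 = 76.36 mm
Seasonal total = 553.93 mm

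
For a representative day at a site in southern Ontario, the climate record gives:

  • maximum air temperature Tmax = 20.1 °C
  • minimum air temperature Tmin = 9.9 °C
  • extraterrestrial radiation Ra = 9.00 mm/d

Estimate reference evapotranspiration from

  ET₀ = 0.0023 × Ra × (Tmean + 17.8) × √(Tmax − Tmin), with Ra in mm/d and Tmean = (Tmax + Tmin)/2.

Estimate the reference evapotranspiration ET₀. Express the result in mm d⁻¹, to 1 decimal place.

Tmean = (20.1 + 9.9)/2 = 15.00 °C
ET₀ = 0.0023 × 9.00 × (15.00 + 17.8) × √10.2 = 0.0023 × 9.00 × 32.80 × 3.1937 = 2.1684 mm/d

2.2 mm d⁻¹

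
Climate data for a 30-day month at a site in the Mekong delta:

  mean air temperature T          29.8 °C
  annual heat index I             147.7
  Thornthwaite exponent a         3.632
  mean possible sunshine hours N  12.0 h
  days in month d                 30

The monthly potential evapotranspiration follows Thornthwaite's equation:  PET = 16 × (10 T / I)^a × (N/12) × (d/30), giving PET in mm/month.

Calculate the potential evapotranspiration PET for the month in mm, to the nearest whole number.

205 mm

10T/I = 10 × 29.8 / 147.7 = 2.0176
(10T/I)^a = 2.0176^3.632 = 12.7986
Uncorrected PET = 16 × 12.7986 = 204.778 mm
Correction = (N/12)(d/30) = (12.0/12)(30/30) = 1.0000
PET = 204.778 × 1.0000 = 204.778 mm/month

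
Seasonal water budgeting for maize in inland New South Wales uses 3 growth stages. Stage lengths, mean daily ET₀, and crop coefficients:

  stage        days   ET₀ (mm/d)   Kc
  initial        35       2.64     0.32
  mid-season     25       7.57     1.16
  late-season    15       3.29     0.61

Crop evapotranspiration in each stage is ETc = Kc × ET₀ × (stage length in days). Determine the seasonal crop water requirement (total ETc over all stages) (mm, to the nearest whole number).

279 mm

initial: 0.32 × 2.64 × 35 = 29.57 mm
mid-season: 1.16 × 7.57 × 25 = 219.53 mm
late-season: 0.61 × 3.29 × 15 = 30.10 mm
Seasonal total = 279.20 mm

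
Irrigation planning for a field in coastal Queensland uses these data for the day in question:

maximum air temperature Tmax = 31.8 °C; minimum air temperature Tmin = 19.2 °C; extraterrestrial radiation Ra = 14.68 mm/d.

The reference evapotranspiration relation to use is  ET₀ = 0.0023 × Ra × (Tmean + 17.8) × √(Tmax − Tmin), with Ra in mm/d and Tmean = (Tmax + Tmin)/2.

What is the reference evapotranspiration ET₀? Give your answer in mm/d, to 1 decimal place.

Tmean = (31.8 + 19.2)/2 = 25.50 °C
ET₀ = 0.0023 × 14.68 × (25.50 + 17.8) × √12.6 = 0.0023 × 14.68 × 43.30 × 3.5496 = 5.1894 mm/d

5.2 mm/d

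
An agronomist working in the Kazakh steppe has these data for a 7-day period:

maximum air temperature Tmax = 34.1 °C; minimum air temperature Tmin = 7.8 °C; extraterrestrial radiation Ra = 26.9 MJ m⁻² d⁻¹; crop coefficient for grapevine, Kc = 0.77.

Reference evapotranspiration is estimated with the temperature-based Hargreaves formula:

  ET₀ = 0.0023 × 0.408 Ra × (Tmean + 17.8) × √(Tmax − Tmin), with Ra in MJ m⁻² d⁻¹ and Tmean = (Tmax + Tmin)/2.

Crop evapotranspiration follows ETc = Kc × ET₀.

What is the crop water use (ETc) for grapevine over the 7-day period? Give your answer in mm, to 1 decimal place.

27.0 mm

Tmean = (34.1 + 7.8)/2 = 20.95 °C
0.408 Ra = 0.408 × 26.9 = 10.9752 mm/d equivalent
ET₀ = 0.0023 × 10.9752 × (20.95 + 17.8) × √26.3 = 0.0023 × 10.9752 × 38.75 × 5.1284 = 5.0164 mm/d
ETc = Kc × ET₀ = 0.77 × 5.0164 = 3.8626 mm/d
Over 7 days: 3.8626 × 7 = 27.038 mm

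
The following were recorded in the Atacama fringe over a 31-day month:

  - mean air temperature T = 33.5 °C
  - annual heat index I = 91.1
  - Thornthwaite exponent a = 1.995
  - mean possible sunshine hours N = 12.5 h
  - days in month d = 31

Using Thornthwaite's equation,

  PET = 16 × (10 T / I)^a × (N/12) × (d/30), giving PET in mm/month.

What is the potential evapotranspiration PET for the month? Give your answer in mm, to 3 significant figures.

231 mm

10T/I = 10 × 33.5 / 91.1 = 3.6773
(10T/I)^a = 3.6773^1.995 = 13.4348
Uncorrected PET = 16 × 13.4348 = 214.957 mm
Correction = (N/12)(d/30) = (12.5/12)(31/30) = 1.0764
PET = 214.957 × 1.0764 = 231.380 mm/month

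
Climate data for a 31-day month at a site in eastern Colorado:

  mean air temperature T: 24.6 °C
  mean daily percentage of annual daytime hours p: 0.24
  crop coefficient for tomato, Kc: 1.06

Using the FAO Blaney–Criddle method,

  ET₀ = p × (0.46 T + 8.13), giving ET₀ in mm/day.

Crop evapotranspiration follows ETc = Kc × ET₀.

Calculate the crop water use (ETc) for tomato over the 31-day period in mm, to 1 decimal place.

153.4 mm

ET₀ = 0.24 × (0.46 × 24.6 + 8.13) = 0.24 × 19.446 = 4.6670 mm/d
ETc = Kc × ET₀ = 1.06 × 4.6670 = 4.9470 mm/d
Over 31 days: 4.9470 × 31 = 153.357 mm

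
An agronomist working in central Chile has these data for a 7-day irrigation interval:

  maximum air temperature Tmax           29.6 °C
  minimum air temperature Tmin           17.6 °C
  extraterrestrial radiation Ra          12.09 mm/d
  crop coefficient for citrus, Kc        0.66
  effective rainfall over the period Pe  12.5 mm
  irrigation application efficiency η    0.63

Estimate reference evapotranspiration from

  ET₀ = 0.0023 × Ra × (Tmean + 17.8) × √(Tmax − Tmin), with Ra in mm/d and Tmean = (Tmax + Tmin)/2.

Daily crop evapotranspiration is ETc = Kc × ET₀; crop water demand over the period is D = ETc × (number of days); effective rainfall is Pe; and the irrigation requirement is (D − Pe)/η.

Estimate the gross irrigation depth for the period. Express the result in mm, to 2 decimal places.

Tmean = (29.6 + 17.6)/2 = 23.60 °C
ET₀ = 0.0023 × 12.09 × (23.60 + 17.8) × √12.0 = 0.0023 × 12.09 × 41.40 × 3.4641 = 3.9879 mm/d
ETc = Kc × ET₀ = 0.66 × 3.9879 = 2.6320 mm/d
Crop demand D = ETc × 7 d = 2.6320 × 7 = 18.424 mm
D − Pe = 18.424 − 12.5 = 5.924 mm
Gross irrigation = 5.924 / 0.63 = 9.403 mm

9.40 mm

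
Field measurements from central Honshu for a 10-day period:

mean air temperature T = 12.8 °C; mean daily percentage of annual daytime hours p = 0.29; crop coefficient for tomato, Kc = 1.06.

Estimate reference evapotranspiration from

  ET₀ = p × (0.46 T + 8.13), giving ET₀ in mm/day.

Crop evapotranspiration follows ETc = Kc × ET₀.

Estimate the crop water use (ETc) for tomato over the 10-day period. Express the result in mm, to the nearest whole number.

43 mm

ET₀ = 0.29 × (0.46 × 12.8 + 8.13) = 0.29 × 14.018 = 4.0652 mm/d
ETc = Kc × ET₀ = 1.06 × 4.0652 = 4.3091 mm/d
Over 10 days: 4.3091 × 10 = 43.091 mm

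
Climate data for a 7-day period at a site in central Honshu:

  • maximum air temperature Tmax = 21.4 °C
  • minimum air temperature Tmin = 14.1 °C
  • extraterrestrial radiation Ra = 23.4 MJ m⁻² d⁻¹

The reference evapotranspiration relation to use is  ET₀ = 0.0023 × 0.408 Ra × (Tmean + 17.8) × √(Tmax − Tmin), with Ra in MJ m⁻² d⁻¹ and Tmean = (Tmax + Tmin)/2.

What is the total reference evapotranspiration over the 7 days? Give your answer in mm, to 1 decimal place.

Tmean = (21.4 + 14.1)/2 = 17.75 °C
0.408 Ra = 0.408 × 23.4 = 9.5472 mm/d equivalent
ET₀ = 0.0023 × 9.5472 × (17.75 + 17.8) × √7.3 = 0.0023 × 9.5472 × 35.55 × 2.7019 = 2.1092 mm/d
Over 7 days: 2.1092 × 7 = 14.764 mm

14.8 mm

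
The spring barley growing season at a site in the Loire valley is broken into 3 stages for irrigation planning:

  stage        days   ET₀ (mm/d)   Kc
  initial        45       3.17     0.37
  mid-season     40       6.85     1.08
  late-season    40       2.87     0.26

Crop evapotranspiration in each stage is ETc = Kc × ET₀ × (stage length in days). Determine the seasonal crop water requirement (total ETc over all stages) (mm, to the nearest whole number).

379 mm

initial: 0.37 × 3.17 × 45 = 52.78 mm
mid-season: 1.08 × 6.85 × 40 = 295.92 mm
late-season: 0.26 × 2.87 × 40 = 29.85 mm
Seasonal total = 378.55 mm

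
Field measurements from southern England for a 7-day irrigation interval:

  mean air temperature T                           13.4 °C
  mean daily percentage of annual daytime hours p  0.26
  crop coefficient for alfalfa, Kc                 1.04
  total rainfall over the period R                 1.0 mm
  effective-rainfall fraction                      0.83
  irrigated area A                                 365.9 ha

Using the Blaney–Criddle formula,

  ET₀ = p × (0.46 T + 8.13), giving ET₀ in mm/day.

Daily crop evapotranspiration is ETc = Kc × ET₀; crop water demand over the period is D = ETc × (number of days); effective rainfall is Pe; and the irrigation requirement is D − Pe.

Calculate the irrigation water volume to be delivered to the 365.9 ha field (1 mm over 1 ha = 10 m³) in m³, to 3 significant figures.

96000 m³

ET₀ = 0.26 × (0.46 × 13.4 + 8.13) = 0.26 × 14.294 = 3.7164 mm/d
ETc = Kc × ET₀ = 1.04 × 3.7164 = 3.8651 mm/d
Crop demand D = ETc × 7 d = 3.8651 × 7 = 27.056 mm
Pe = 0.83 × 1.0 = 0.830 mm
D − Pe = 27.056 − 0.830 = 26.226 mm
Volume = 26.226 mm × 365.9 ha × 10 = 95960.9 m³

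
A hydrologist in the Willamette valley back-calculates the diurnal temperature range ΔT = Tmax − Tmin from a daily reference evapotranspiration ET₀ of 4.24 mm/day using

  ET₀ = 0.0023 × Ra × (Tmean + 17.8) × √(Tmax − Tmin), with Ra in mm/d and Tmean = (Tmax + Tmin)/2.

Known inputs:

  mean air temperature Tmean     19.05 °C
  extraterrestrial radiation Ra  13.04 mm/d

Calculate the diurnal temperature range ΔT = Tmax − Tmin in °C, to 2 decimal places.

√ΔT = ET₀ / [0.0023 × Ra × (Tmean+17.8)] = 4.24 / (0.0023 × 13.04 × 36.85) = 3.8364
ΔT = 3.8364² = 14.718 °C

14.72 °C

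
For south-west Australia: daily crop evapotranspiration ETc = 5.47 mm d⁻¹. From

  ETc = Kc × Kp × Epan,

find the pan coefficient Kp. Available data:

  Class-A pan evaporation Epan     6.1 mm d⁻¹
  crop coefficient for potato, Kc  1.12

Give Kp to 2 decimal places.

ETc = Kc × Kp × Epan  ⇒  Kp = ETc / (Kc × Epan)
Kp = 5.47 / (1.12 × 6.1) = 5.47 / 6.832 = 0.8006

0.80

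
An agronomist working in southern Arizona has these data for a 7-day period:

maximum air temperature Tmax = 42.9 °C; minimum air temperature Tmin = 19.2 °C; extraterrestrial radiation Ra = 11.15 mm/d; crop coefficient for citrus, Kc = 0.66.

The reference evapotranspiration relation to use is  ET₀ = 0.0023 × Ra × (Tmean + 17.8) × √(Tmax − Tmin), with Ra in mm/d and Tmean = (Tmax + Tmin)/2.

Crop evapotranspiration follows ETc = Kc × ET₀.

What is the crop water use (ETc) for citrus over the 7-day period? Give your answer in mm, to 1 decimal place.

Tmean = (42.9 + 19.2)/2 = 31.05 °C
ET₀ = 0.0023 × 11.15 × (31.05 + 17.8) × √23.7 = 0.0023 × 11.15 × 48.85 × 4.8683 = 6.0988 mm/d
ETc = Kc × ET₀ = 0.66 × 6.0988 = 4.0252 mm/d
Over 7 days: 4.0252 × 7 = 28.176 mm

28.2 mm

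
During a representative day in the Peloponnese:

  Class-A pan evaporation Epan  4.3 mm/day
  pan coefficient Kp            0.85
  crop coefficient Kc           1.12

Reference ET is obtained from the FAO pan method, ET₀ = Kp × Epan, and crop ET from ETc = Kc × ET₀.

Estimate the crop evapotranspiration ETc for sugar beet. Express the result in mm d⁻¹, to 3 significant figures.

ET₀ = 0.85 × 4.3 = 3.6550 mm/d
ETc = Kc × ET₀ = 1.12 × 3.6550 = 4.0936 mm/d

4.09 mm d⁻¹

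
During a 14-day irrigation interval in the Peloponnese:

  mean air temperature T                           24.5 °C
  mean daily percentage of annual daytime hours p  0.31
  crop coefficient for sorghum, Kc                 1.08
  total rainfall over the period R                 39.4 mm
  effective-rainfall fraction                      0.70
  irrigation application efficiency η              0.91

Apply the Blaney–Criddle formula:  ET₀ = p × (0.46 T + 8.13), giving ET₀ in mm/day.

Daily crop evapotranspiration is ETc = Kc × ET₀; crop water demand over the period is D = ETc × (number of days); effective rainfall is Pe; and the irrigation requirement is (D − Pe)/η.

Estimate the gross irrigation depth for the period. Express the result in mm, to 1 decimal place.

ET₀ = 0.31 × (0.46 × 24.5 + 8.13) = 0.31 × 19.400 = 6.0140 mm/d
ETc = Kc × ET₀ = 1.08 × 6.0140 = 6.4951 mm/d
Crop demand D = ETc × 14 d = 6.4951 × 14 = 90.931 mm
Pe = 0.70 × 39.4 = 27.580 mm
D − Pe = 90.931 − 27.580 = 63.351 mm
Gross irrigation = 63.351 / 0.91 = 69.616 mm

69.6 mm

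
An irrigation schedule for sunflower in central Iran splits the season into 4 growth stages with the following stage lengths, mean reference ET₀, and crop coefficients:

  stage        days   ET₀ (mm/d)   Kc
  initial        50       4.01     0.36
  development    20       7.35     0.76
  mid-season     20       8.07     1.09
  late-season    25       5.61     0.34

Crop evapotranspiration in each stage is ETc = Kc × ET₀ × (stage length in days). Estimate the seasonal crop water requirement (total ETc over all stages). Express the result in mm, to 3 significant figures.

408 mm

initial: 0.36 × 4.01 × 50 = 72.18 mm
development: 0.76 × 7.35 × 20 = 111.72 mm
mid-season: 1.09 × 8.07 × 20 = 175.93 mm
late-season: 0.34 × 5.61 × 25 = 47.69 mm
Seasonal total = 407.52 mm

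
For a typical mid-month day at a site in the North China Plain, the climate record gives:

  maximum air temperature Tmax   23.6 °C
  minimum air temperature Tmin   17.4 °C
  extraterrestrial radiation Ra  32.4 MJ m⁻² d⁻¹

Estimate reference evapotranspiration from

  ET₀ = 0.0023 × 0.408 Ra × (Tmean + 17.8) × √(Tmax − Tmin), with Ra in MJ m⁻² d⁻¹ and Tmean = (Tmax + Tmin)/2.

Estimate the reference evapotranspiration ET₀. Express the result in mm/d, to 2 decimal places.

Tmean = (23.6 + 17.4)/2 = 20.50 °C
0.408 Ra = 0.408 × 32.4 = 13.2192 mm/d equivalent
ET₀ = 0.0023 × 13.2192 × (20.50 + 17.8) × √6.2 = 0.0023 × 13.2192 × 38.30 × 2.4900 = 2.8996 mm/d

2.90 mm/d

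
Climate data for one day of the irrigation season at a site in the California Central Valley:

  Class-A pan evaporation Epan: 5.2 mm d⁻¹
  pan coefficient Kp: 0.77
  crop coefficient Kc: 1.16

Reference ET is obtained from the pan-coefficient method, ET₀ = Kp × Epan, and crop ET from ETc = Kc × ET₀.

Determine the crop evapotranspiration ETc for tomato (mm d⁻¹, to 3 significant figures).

ET₀ = 0.77 × 5.2 = 4.0040 mm/d
ETc = Kc × ET₀ = 1.16 × 4.0040 = 4.6446 mm/d

4.64 mm d⁻¹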